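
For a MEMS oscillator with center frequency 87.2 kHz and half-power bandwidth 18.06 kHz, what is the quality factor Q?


Step 1: Q = f0 / bandwidth
Step 2: Q = 87.2 / 18.06
Q = 4.8


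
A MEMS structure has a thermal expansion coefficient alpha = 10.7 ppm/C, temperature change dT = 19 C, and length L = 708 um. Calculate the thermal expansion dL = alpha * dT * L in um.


Step 1: Convert CTE: alpha = 10.7 ppm/C = 10.7e-6 /C
Step 2: dL = 10.7e-6 * 19 * 708
dL = 0.1439 um


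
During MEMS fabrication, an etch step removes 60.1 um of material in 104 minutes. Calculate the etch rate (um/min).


Step 1: Etch rate = depth / time
Step 2: rate = 60.1 / 104
rate = 0.578 um/min


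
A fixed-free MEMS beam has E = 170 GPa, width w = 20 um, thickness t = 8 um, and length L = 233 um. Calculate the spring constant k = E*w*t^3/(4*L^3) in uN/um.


Step 1: Convert E to consistent units (1 GPa = 1000 uN/um^2).
E = 170 GPa = 170000 uN/um^2
Step 2: Compute t^3 = 8^3 = 512
Step 3: Compute L^3 = 233^3 = 12649337
Step 4: k = 170000 * 20 * 512 / (4 * 12649337)
k = 34.405 uN/um


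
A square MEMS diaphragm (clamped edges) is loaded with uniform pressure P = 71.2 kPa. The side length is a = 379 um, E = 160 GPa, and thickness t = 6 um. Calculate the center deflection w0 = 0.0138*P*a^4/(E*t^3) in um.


Step 1: Convert pressure to compatible units (E is in GPa, so P in GPa).
P = 71.2 kPa = 71.2e-6 GPa
Step 2: Compute numerator: 0.0138 * P * a^4.
a^4 = 379^4 = 20632736881
numerator = 0.0138 * 71.2e-6 * 20632736881 = 2.02729e+04
Step 3: Compute denominator: E * t^3 = 160 * 6^3 = 34560
Step 4: w0 = numerator / denominator = 2.02729e+04 / 34560 = 0.5866 um


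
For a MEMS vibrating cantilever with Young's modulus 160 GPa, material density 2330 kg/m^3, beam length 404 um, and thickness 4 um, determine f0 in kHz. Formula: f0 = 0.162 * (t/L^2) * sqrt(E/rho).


Step 1: Convert units to SI.
t_SI = 4e-6 m, L_SI = 404e-6 m
Step 2: Calculate sqrt(E/rho).
sqrt(160e9 / 2330) = 8286.71 m/s
Step 3: Compute f0.
f0 = 0.162 * 4e-6 / (404e-6)^2 * 8286.71 = 32899.9 Hz = 32.9 kHz


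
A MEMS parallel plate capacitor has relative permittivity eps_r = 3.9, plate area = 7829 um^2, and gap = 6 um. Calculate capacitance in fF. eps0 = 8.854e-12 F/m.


Step 1: Convert area to m^2: A = 7829e-12 m^2
Step 2: Convert gap to m: d = 6e-6 m
Step 3: C = eps0 * eps_r * A / d
C = 8.854e-12 * 3.9 * 7829e-12 / 6e-6
Step 4: Convert to fF (multiply by 1e15).
C = 45.06 fF


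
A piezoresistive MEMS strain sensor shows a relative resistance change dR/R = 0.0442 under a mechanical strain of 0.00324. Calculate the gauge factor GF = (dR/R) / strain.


Step 1: Identify values.
dR/R = 0.0442, strain = 0.00324
Step 2: GF = (dR/R) / strain = 0.0442 / 0.00324
GF = 13.6


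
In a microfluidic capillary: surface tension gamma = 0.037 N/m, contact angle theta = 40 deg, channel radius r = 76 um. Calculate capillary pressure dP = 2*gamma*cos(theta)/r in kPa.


Step 1: cos(40 deg) = 0.766
Step 2: Convert r to m: r = 76e-6 m
Step 3: dP = 2 * 0.037 * 0.766 / 76e-6 = 745.8 Pa
Step 4: Convert Pa to kPa (divide by 1000).
dP = 0.75 kPa


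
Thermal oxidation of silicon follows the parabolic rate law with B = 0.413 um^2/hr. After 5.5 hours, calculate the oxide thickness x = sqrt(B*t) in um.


Step 1: Compute B*t = 0.413 * 5.5 = 2.2715
Step 2: x = sqrt(2.2715)
x = 1.507 um


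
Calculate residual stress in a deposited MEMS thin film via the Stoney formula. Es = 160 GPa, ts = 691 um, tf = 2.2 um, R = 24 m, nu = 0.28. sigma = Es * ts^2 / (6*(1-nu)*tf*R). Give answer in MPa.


Step 1: Compute numerator: Es * ts^2 = 160 * 691^2 = 76396960 (GPa*um^2)
Step 2: Compute denominator (R in um): 6*(1-nu)*tf*R = 6*0.72*2.2*24e6 = 228096000.0 (um^2)
Step 3: sigma (GPa) = 76396960 / 228096000.0 = 3.34933e-01 GPa
Step 4: Convert to MPa (x1000): sigma = 334.9 MPa


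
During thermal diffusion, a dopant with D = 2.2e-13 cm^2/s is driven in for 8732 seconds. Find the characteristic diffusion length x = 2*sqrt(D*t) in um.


Step 1: Compute D*t = 2.2e-13 * 8732 = 1.92104e-09 cm^2
Step 2: sqrt(D*t) = 4.383e-05 cm
Step 3: x = 2 * 4.383e-05 cm = 8.766e-05 cm
Step 4: Convert to um (1 cm = 1e4 um): x = 0.877 um


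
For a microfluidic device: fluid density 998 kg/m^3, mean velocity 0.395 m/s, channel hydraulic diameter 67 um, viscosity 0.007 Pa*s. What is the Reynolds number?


Step 1: Convert Dh to meters: Dh = 67e-6 m
Step 2: Re = rho * v * Dh / mu
Re = 998 * 0.395 * 67e-6 / 0.007
Re = 3.773


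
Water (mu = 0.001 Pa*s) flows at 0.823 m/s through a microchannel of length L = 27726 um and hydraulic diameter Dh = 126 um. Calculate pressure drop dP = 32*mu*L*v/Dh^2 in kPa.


Step 1: Convert to SI: L = 27726e-6 m, Dh = 126e-6 m
Step 2: dP = 32 * 0.001 * 27726e-6 * 0.823 / (126e-6)^2
Step 3: dP = 45993.45 Pa
Step 4: Convert to kPa: dP = 45.99 kPa


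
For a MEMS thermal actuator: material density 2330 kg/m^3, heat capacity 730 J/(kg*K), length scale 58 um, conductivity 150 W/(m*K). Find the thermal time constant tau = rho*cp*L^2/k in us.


Step 1: Convert L to m: L = 58e-6 m
Step 2: L^2 = (58e-6)^2 = 3.364e-09 m^2
Step 3: tau = 2330 * 730 * 3.364e-09 / 150 = 3.814552e-05 s
Step 4: Convert to microseconds (multiply by 1e6).
tau = 38.146 us


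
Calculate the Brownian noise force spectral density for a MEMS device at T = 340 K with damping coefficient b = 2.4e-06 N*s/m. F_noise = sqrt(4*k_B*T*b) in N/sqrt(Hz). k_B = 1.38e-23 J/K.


Step 1: Compute 4 * k_B * T * b
= 4 * 1.38e-23 * 340 * 2.4e-06
= 4.5043e-26 N^2/Hz
Step 2: F_noise = sqrt(4.5043e-26)
F_noise = 2.12e-13 N/sqrt(Hz)


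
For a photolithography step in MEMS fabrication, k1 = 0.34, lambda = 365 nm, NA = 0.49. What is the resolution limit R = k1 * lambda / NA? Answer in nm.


Step 1: Identify values: k1 = 0.34, lambda = 365 nm, NA = 0.49
Step 2: R = k1 * lambda / NA
R = 0.34 * 365 / 0.49
R = 253.3 nm


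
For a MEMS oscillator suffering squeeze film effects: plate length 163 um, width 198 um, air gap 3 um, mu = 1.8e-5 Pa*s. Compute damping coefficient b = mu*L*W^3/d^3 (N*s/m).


Step 1: Convert to SI.
L = 163e-6 m, W = 198e-6 m, d = 3e-6 m
Step 2: W^3 = (198e-6)^3 = 7.76e-12 m^3
Step 3: d^3 = (3e-6)^3 = 2.70e-17 m^3
Step 4: b = 1.8e-5 * 163e-6 * 7.76e-12 / 2.70e-17
b = 8.44e-04 N*s/m


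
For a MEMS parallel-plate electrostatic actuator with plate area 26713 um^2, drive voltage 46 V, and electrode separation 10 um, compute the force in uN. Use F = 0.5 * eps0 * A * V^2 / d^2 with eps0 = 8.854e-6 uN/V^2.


Step 1: Identify parameters.
eps0 = 8.854e-6 uN/V^2, A = 26713 um^2, V = 46 V, d = 10 um
Step 2: Compute V^2 = 46^2 = 2116
Step 3: Compute d^2 = 10^2 = 100
Step 4: F = 0.5 * 8.854e-6 * 26713 * 2116 / 100
F = 2.502 uN


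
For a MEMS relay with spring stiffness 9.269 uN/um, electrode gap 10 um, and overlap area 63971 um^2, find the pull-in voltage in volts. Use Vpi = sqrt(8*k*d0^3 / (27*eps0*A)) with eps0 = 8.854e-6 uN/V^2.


Step 1: Compute numerator: 8 * k * d0^3 = 8 * 9.269 * 10^3 = 74152.0
Step 2: Compute denominator: 27 * eps0 * A = 27 * 8.854e-6 * 63971 = 15.292779
Step 3: Vpi = sqrt(74152.0 / 15.292779)
Vpi = 69.63 V


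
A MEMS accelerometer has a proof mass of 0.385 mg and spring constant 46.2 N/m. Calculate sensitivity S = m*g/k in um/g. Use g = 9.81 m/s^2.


Step 1: Convert mass: m = 0.385 mg = 3.85e-07 kg
Step 2: S = m * g / k = 3.85e-07 * 9.81 / 46.2
Step 3: S = 8.17e-08 m/g
Step 4: Convert to um/g: S = 0.082 um/g


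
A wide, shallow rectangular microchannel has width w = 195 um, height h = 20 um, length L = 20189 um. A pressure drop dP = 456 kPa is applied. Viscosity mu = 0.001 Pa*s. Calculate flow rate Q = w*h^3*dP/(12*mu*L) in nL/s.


Step 1: Convert all dimensions to SI (meters).
w = 195e-6 m, h = 20e-6 m, L = 20189e-6 m, dP = 456e3 Pa
Step 2: Q = w * h^3 * dP / (12 * mu * L)
Q = 195e-6 * (20e-6)^3 * 456e3 / (12 * 0.001 * 20189e-6) = 2.93625241e-09 m^3/s
Step 3: Convert Q from m^3/s to nL/s (1 m^3 = 1e12 nL, so multiply by 1e12).
Q = 2936.252 nL/s


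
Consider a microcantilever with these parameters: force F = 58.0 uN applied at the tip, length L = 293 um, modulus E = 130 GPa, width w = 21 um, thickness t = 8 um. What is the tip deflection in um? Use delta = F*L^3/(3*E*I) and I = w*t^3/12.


Step 1: Calculate the second moment of area.
I = w * t^3 / 12 = 21 * 8^3 / 12 = 896.0 um^4
Step 2: Convert E to consistent units (1 GPa = 1000 uN/um^2).
E = 130 GPa = 130000 uN/um^2
Step 3: Calculate tip deflection.
delta = F * L^3 / (3 * E * I)
delta = 58.0 * 293^3 / (3 * 130000 * 896.0)
delta = 4.175 um


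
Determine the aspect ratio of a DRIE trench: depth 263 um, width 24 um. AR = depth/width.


Step 1: AR = depth / width
Step 2: AR = 263 / 24
AR = 11.0


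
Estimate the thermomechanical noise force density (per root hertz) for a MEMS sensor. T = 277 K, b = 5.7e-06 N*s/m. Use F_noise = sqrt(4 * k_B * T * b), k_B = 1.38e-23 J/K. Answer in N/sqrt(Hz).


Step 1: Compute 4 * k_B * T * b
= 4 * 1.38e-23 * 277 * 5.7e-06
= 8.7155e-26 N^2/Hz
Step 2: F_noise = sqrt(8.7155e-26)
F_noise = 2.95e-13 N/sqrt(Hz)


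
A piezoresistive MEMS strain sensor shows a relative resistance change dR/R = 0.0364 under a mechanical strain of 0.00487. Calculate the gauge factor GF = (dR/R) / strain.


Step 1: Identify values.
dR/R = 0.0364, strain = 0.00487
Step 2: GF = (dR/R) / strain = 0.0364 / 0.00487
GF = 7.5


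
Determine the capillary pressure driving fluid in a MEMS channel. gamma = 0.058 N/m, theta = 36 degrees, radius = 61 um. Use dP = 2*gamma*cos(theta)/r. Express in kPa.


Step 1: cos(36 deg) = 0.809
Step 2: Convert r to m: r = 61e-6 m
Step 3: dP = 2 * 0.058 * 0.809 / 61e-6 = 1538.4 Pa
Step 4: Convert Pa to kPa (divide by 1000).
dP = 1.54 kPa


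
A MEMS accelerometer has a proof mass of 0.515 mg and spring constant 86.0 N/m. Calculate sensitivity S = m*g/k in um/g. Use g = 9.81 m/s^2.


Step 1: Convert mass: m = 0.515 mg = 5.15e-07 kg
Step 2: S = m * g / k = 5.15e-07 * 9.81 / 86.0
Step 3: S = 5.87e-08 m/g
Step 4: Convert to um/g: S = 0.059 um/g


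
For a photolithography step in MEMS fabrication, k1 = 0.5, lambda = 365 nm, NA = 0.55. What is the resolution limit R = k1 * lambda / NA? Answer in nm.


Step 1: Identify values: k1 = 0.5, lambda = 365 nm, NA = 0.55
Step 2: R = k1 * lambda / NA
R = 0.5 * 365 / 0.55
R = 331.8 nm


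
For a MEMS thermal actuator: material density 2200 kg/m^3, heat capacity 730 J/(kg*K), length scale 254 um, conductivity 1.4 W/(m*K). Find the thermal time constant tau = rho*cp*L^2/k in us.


Step 1: Convert L to m: L = 254e-6 m
Step 2: L^2 = (254e-6)^2 = 6.4516e-08 m^2
Step 3: tau = 2200 * 730 * 6.4516e-08 / 1.4 = 7.400906857e-02 s
Step 4: Convert to microseconds (multiply by 1e6).
tau = 74009.069 us


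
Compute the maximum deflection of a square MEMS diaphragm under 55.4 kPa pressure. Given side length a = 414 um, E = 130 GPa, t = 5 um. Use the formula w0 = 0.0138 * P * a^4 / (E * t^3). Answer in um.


Step 1: Convert pressure to compatible units (E is in GPa, so P in GPa).
P = 55.4 kPa = 55.4e-6 GPa
Step 2: Compute numerator: 0.0138 * P * a^4.
a^4 = 414^4 = 29376588816
numerator = 0.0138 * 55.4e-6 * 29376588816 = 2.245899e+04
Step 3: Compute denominator: E * t^3 = 130 * 5^3 = 16250
Step 4: w0 = numerator / denominator = 2.245899e+04 / 16250 = 1.3821 um


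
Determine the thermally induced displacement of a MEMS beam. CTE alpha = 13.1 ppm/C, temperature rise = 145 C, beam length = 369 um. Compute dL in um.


Step 1: Convert CTE: alpha = 13.1 ppm/C = 13.1e-6 /C
Step 2: dL = 13.1e-6 * 145 * 369
dL = 0.7009 um


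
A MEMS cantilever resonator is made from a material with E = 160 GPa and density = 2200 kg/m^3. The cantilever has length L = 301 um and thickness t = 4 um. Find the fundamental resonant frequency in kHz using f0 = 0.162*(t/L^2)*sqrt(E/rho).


Step 1: Convert units to SI.
t_SI = 4e-6 m, L_SI = 301e-6 m
Step 2: Calculate sqrt(E/rho).
sqrt(160e9 / 2200) = 8528.03 m/s
Step 3: Compute f0.
f0 = 0.162 * 4e-6 / (301e-6)^2 * 8528.03 = 60994.5 Hz = 60.99 kHz


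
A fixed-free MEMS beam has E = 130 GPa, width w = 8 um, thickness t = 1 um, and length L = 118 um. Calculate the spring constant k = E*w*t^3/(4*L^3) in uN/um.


Step 1: Convert E to consistent units (1 GPa = 1000 uN/um^2).
E = 130 GPa = 130000 uN/um^2
Step 2: Compute t^3 = 1^3 = 1
Step 3: Compute L^3 = 118^3 = 1643032
Step 4: k = 130000 * 8 * 1 / (4 * 1643032)
k = 0.1582 uN/um


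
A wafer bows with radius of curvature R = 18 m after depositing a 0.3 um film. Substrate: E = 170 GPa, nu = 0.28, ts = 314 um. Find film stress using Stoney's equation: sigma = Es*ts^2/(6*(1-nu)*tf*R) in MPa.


Step 1: Compute numerator: Es * ts^2 = 170 * 314^2 = 16761320 (GPa*um^2)
Step 2: Compute denominator (R in um): 6*(1-nu)*tf*R = 6*0.72*0.3*18e6 = 23328000.0 (um^2)
Step 3: sigma (GPa) = 16761320 / 23328000.0 = 7.18507e-01 GPa
Step 4: Convert to MPa (x1000): sigma = 718.5 MPa


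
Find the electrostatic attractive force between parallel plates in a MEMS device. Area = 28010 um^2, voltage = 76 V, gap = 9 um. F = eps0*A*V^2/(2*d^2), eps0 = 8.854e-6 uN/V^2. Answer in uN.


Step 1: Identify parameters.
eps0 = 8.854e-6 uN/V^2, A = 28010 um^2, V = 76 V, d = 9 um
Step 2: Compute V^2 = 76^2 = 5776
Step 3: Compute d^2 = 9^2 = 81
Step 4: F = 0.5 * 8.854e-6 * 28010 * 5776 / 81
F = 8.842 uN


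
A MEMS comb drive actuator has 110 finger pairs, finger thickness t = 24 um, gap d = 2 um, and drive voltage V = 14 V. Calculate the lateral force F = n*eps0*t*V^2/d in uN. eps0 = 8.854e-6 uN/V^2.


Step 1: Parameters: n=110, eps0=8.854e-6 uN/V^2, t=24 um, V=14 V, d=2 um
Step 2: V^2 = 196
Step 3: F = 110 * 8.854e-6 * 24 * 196 / 2
F = 2.291 uN


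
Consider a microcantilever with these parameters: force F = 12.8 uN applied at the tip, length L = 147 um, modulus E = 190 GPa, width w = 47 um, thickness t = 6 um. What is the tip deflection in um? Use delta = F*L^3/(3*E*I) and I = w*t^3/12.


Step 1: Calculate the second moment of area.
I = w * t^3 / 12 = 47 * 6^3 / 12 = 846.0 um^4
Step 2: Convert E to consistent units (1 GPa = 1000 uN/um^2).
E = 190 GPa = 190000 uN/um^2
Step 3: Calculate tip deflection.
delta = F * L^3 / (3 * E * I)
delta = 12.8 * 147^3 / (3 * 190000 * 846.0)
delta = 0.0843 um


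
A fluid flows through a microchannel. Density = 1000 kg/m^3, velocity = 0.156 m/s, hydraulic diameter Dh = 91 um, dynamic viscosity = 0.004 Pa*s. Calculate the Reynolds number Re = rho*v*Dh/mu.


Step 1: Convert Dh to meters: Dh = 91e-6 m
Step 2: Re = rho * v * Dh / mu
Re = 1000 * 0.156 * 91e-6 / 0.004
Re = 3.549


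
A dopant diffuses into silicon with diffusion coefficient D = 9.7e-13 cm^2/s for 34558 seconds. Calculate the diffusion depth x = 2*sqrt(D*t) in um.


Step 1: Compute D*t = 9.7e-13 * 34558 = 3.352126e-08 cm^2
Step 2: sqrt(D*t) = 1.83088e-04 cm
Step 3: x = 2 * 1.83088e-04 cm = 3.66176e-04 cm
Step 4: Convert to um (1 cm = 1e4 um): x = 3.662 um


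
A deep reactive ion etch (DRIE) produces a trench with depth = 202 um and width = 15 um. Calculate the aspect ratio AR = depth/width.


Step 1: AR = depth / width
Step 2: AR = 202 / 15
AR = 13.5


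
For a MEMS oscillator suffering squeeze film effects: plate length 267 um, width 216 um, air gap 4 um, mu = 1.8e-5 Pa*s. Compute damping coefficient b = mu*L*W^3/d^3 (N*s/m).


Step 1: Convert to SI.
L = 267e-6 m, W = 216e-6 m, d = 4e-6 m
Step 2: W^3 = (216e-6)^3 = 1.01e-11 m^3
Step 3: d^3 = (4e-6)^3 = 6.40e-17 m^3
Step 4: b = 1.8e-5 * 267e-6 * 1.01e-11 / 6.40e-17
b = 7.57e-04 N*s/m


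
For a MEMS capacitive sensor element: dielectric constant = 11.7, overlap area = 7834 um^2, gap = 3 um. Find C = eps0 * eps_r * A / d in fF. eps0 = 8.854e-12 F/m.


Step 1: Convert area to m^2: A = 7834e-12 m^2
Step 2: Convert gap to m: d = 3e-6 m
Step 3: C = eps0 * eps_r * A / d
C = 8.854e-12 * 11.7 * 7834e-12 / 3e-6
Step 4: Convert to fF (multiply by 1e15).
C = 270.51 fF


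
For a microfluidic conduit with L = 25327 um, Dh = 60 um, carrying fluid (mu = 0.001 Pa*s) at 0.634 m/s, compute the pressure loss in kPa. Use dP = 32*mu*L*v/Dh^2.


Step 1: Convert to SI: L = 25327e-6 m, Dh = 60e-6 m
Step 2: dP = 32 * 0.001 * 25327e-6 * 0.634 / (60e-6)^2
Step 3: dP = 142731.72 Pa
Step 4: Convert to kPa: dP = 142.73 kPa


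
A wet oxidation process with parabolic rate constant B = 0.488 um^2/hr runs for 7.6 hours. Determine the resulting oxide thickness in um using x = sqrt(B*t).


Step 1: Compute B*t = 0.488 * 7.6 = 3.7088
Step 2: x = sqrt(3.7088)
x = 1.926 um


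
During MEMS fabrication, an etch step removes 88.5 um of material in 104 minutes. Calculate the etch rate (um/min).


Step 1: Etch rate = depth / time
Step 2: rate = 88.5 / 104
rate = 0.851 um/min


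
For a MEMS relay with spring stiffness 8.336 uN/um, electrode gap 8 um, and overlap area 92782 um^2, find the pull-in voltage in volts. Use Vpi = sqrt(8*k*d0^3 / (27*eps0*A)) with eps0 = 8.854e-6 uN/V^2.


Step 1: Compute numerator: 8 * k * d0^3 = 8 * 8.336 * 8^3 = 34144.256
Step 2: Compute denominator: 27 * eps0 * A = 27 * 8.854e-6 * 92782 = 22.180279
Step 3: Vpi = sqrt(34144.256 / 22.180279)
Vpi = 39.24 V


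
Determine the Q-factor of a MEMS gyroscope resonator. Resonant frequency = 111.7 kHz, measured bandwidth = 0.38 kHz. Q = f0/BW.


Step 1: Q = f0 / bandwidth
Step 2: Q = 111.7 / 0.38
Q = 293.9


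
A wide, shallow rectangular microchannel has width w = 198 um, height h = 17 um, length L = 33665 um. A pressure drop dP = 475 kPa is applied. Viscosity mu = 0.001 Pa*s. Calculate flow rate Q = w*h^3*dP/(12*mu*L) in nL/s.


Step 1: Convert all dimensions to SI (meters).
w = 198e-6 m, h = 17e-6 m, L = 33665e-6 m, dP = 475e3 Pa
Step 2: Q = w * h^3 * dP / (12 * mu * L)
Q = 198e-6 * (17e-6)^3 * 475e3 / (12 * 0.001 * 33665e-6) = 1.14378843e-09 m^3/s
Step 3: Convert Q from m^3/s to nL/s (1 m^3 = 1e12 nL, so multiply by 1e12).
Q = 1143.788 nL/s


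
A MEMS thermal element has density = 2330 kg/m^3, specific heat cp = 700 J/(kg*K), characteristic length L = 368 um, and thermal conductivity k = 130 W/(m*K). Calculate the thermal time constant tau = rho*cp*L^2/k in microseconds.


Step 1: Convert L to m: L = 368e-6 m
Step 2: L^2 = (368e-6)^2 = 1.35424e-07 m^2
Step 3: tau = 2330 * 700 * 1.35424e-07 / 130 = 1.6990503e-03 s
Step 4: Convert to microseconds (multiply by 1e6).
tau = 1699.05 us


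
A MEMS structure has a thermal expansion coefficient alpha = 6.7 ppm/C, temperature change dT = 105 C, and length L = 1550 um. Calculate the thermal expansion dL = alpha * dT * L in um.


Step 1: Convert CTE: alpha = 6.7 ppm/C = 6.7e-6 /C
Step 2: dL = 6.7e-6 * 105 * 1550
dL = 1.0904 um


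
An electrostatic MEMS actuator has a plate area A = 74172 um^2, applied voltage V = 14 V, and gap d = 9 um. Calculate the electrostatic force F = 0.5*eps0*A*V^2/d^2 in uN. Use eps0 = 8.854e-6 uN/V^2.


Step 1: Identify parameters.
eps0 = 8.854e-6 uN/V^2, A = 74172 um^2, V = 14 V, d = 9 um
Step 2: Compute V^2 = 14^2 = 196
Step 3: Compute d^2 = 9^2 = 81
Step 4: F = 0.5 * 8.854e-6 * 74172 * 196 / 81
F = 0.795 uN


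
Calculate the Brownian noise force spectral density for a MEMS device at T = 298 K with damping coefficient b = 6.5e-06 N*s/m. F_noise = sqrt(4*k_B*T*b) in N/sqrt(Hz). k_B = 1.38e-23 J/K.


Step 1: Compute 4 * k_B * T * b
= 4 * 1.38e-23 * 298 * 6.5e-06
= 1.0692e-25 N^2/Hz
Step 2: F_noise = sqrt(1.0692e-25)
F_noise = 3.27e-13 N/sqrt(Hz)


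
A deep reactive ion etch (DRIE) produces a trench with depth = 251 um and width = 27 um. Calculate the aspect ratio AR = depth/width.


Step 1: AR = depth / width
Step 2: AR = 251 / 27
AR = 9.3


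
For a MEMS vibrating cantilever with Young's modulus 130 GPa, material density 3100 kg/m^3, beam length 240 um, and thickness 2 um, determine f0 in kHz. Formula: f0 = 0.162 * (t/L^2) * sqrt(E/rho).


Step 1: Convert units to SI.
t_SI = 2e-6 m, L_SI = 240e-6 m
Step 2: Calculate sqrt(E/rho).
sqrt(130e9 / 3100) = 6475.76 m/s
Step 3: Compute f0.
f0 = 0.162 * 2e-6 / (240e-6)^2 * 6475.76 = 36426.2 Hz = 36.43 kHz


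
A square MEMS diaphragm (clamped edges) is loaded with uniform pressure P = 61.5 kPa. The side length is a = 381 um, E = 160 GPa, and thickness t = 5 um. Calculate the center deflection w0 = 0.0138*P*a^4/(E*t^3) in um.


Step 1: Convert pressure to compatible units (E is in GPa, so P in GPa).
P = 61.5 kPa = 61.5e-6 GPa
Step 2: Compute numerator: 0.0138 * P * a^4.
a^4 = 381^4 = 21071715921
numerator = 0.0138 * 61.5e-6 * 21071715921 = 1.78836e+04
Step 3: Compute denominator: E * t^3 = 160 * 5^3 = 20000
Step 4: w0 = numerator / denominator = 1.78836e+04 / 20000 = 0.8942 um


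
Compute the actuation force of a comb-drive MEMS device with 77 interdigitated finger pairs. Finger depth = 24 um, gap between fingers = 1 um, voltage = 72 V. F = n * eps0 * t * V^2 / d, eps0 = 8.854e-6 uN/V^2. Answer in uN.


Step 1: Parameters: n=77, eps0=8.854e-6 uN/V^2, t=24 um, V=72 V, d=1 um
Step 2: V^2 = 5184
Step 3: F = 77 * 8.854e-6 * 24 * 5184 / 1
F = 84.822 uN


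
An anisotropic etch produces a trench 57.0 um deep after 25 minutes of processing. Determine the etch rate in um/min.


Step 1: Etch rate = depth / time
Step 2: rate = 57.0 / 25
rate = 2.28 um/min


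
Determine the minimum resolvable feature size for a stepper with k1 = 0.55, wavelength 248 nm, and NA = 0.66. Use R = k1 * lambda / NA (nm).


Step 1: Identify values: k1 = 0.55, lambda = 248 nm, NA = 0.66
Step 2: R = k1 * lambda / NA
R = 0.55 * 248 / 0.66
R = 206.7 nm


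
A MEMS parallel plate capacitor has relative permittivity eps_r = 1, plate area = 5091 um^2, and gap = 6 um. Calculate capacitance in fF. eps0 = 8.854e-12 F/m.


Step 1: Convert area to m^2: A = 5091e-12 m^2
Step 2: Convert gap to m: d = 6e-6 m
Step 3: C = eps0 * eps_r * A / d
C = 8.854e-12 * 1 * 5091e-12 / 6e-6
Step 4: Convert to fF (multiply by 1e15).
C = 7.51 fF


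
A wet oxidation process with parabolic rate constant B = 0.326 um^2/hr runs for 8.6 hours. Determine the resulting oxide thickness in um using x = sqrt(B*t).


Step 1: Compute B*t = 0.326 * 8.6 = 2.8036
Step 2: x = sqrt(2.8036)
x = 1.674 um


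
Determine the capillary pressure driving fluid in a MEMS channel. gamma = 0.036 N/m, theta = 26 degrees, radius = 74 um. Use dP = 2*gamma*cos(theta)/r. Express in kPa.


Step 1: cos(26 deg) = 0.8988
Step 2: Convert r to m: r = 74e-6 m
Step 3: dP = 2 * 0.036 * 0.8988 / 74e-6 = 874.5 Pa
Step 4: Convert Pa to kPa (divide by 1000).
dP = 0.87 kPa


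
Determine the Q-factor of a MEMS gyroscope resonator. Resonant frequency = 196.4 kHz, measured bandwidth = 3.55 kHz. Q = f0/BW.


Step 1: Q = f0 / bandwidth
Step 2: Q = 196.4 / 3.55
Q = 55.3


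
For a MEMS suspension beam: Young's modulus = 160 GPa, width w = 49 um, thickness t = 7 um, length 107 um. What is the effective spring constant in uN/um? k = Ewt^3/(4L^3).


Step 1: Convert E to consistent units (1 GPa = 1000 uN/um^2).
E = 160 GPa = 160000 uN/um^2
Step 2: Compute t^3 = 7^3 = 343
Step 3: Compute L^3 = 107^3 = 1225043
Step 4: k = 160000 * 49 * 343 / (4 * 1225043)
k = 548.7807 uN/um


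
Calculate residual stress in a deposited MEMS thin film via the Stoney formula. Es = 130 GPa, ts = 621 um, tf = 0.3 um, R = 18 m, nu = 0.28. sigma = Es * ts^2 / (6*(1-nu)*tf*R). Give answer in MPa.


Step 1: Compute numerator: Es * ts^2 = 130 * 621^2 = 50133330 (GPa*um^2)
Step 2: Compute denominator (R in um): 6*(1-nu)*tf*R = 6*0.72*0.3*18e6 = 23328000.0 (um^2)
Step 3: sigma (GPa) = 50133330 / 23328000.0 = 2.149062e+00 GPa
Step 4: Convert to MPa (x1000): sigma = 2149.1 MPa


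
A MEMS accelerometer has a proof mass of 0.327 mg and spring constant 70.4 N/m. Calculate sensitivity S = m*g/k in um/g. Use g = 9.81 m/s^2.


Step 1: Convert mass: m = 0.327 mg = 3.27e-07 kg
Step 2: S = m * g / k = 3.27e-07 * 9.81 / 70.4
Step 3: S = 4.56e-08 m/g
Step 4: Convert to um/g: S = 0.046 um/g


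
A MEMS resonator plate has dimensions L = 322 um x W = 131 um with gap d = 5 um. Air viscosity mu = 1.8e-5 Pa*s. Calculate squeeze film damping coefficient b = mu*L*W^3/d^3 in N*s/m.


Step 1: Convert to SI.
L = 322e-6 m, W = 131e-6 m, d = 5e-6 m
Step 2: W^3 = (131e-6)^3 = 2.25e-12 m^3
Step 3: d^3 = (5e-6)^3 = 1.25e-16 m^3
Step 4: b = 1.8e-5 * 322e-6 * 2.25e-12 / 1.25e-16
b = 1.04e-04 N*s/m


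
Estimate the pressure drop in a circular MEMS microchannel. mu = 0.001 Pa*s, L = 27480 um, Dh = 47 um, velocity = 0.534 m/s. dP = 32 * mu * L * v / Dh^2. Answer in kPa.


Step 1: Convert to SI: L = 27480e-6 m, Dh = 47e-6 m
Step 2: dP = 32 * 0.001 * 27480e-6 * 0.534 / (47e-6)^2
Step 3: dP = 212575.03 Pa
Step 4: Convert to kPa: dP = 212.58 kPa


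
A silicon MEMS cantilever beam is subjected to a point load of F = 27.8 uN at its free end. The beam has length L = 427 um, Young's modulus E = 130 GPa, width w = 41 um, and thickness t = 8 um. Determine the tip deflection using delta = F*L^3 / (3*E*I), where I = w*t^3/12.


Step 1: Calculate the second moment of area.
I = w * t^3 / 12 = 41 * 8^3 / 12 = 1749.3333 um^4
Step 2: Convert E to consistent units (1 GPa = 1000 uN/um^2).
E = 130 GPa = 130000 uN/um^2
Step 3: Calculate tip deflection.
delta = F * L^3 / (3 * E * I)
delta = 27.8 * 427^3 / (3 * 130000 * 1749.3333)
delta = 3.1724 um


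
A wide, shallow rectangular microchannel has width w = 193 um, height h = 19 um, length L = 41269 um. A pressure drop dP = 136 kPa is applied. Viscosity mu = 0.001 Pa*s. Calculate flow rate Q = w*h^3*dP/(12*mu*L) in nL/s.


Step 1: Convert all dimensions to SI (meters).
w = 193e-6 m, h = 19e-6 m, L = 41269e-6 m, dP = 136e3 Pa
Step 2: Q = w * h^3 * dP / (12 * mu * L)
Q = 193e-6 * (19e-6)^3 * 136e3 / (12 * 0.001 * 41269e-6) = 3.635397e-10 m^3/s
Step 3: Convert Q from m^3/s to nL/s (1 m^3 = 1e12 nL, so multiply by 1e12).
Q = 363.54 nL/s


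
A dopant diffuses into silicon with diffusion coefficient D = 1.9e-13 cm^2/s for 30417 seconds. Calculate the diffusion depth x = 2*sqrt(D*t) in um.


Step 1: Compute D*t = 1.9e-13 * 30417 = 5.77923e-09 cm^2
Step 2: sqrt(D*t) = 7.6021e-05 cm
Step 3: x = 2 * 7.6021e-05 cm = 1.52042e-04 cm
Step 4: Convert to um (1 cm = 1e4 um): x = 1.52 um


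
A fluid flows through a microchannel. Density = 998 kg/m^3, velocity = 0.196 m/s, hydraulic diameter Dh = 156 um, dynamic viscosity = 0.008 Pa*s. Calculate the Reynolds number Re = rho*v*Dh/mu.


Step 1: Convert Dh to meters: Dh = 156e-6 m
Step 2: Re = rho * v * Dh / mu
Re = 998 * 0.196 * 156e-6 / 0.008
Re = 3.814


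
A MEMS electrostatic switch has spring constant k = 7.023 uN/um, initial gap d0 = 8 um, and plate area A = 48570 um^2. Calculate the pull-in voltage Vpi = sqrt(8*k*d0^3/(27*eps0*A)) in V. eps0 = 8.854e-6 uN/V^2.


Step 1: Compute numerator: 8 * k * d0^3 = 8 * 7.023 * 8^3 = 28766.208
Step 2: Compute denominator: 27 * eps0 * A = 27 * 8.854e-6 * 48570 = 11.611047
Step 3: Vpi = sqrt(28766.208 / 11.611047)
Vpi = 49.77 V


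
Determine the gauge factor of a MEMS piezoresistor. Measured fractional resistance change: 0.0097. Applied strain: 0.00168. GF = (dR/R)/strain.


Step 1: Identify values.
dR/R = 0.0097, strain = 0.00168
Step 2: GF = (dR/R) / strain = 0.0097 / 0.00168
GF = 5.8


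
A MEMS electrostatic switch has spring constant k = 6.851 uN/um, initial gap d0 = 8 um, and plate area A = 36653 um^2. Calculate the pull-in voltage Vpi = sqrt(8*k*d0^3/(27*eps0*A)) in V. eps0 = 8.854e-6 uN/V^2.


Step 1: Compute numerator: 8 * k * d0^3 = 8 * 6.851 * 8^3 = 28061.696
Step 2: Compute denominator: 27 * eps0 * A = 27 * 8.854e-6 * 36653 = 8.762193
Step 3: Vpi = sqrt(28061.696 / 8.762193)
Vpi = 56.59 V


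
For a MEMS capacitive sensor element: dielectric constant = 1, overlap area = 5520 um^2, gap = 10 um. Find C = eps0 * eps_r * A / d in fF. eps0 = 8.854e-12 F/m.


Step 1: Convert area to m^2: A = 5520e-12 m^2
Step 2: Convert gap to m: d = 10e-6 m
Step 3: C = eps0 * eps_r * A / d
C = 8.854e-12 * 1 * 5520e-12 / 10e-6
Step 4: Convert to fF (multiply by 1e15).
C = 4.89 fF


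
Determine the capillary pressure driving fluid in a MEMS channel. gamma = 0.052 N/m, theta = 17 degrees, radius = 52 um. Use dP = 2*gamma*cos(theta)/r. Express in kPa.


Step 1: cos(17 deg) = 0.9563
Step 2: Convert r to m: r = 52e-6 m
Step 3: dP = 2 * 0.052 * 0.9563 / 52e-6 = 1912.6 Pa
Step 4: Convert Pa to kPa (divide by 1000).
dP = 1.91 kPa


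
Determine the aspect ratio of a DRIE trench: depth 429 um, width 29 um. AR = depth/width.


Step 1: AR = depth / width
Step 2: AR = 429 / 29
AR = 14.8


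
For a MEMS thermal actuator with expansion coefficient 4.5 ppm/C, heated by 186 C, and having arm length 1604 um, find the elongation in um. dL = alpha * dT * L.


Step 1: Convert CTE: alpha = 4.5 ppm/C = 4.5e-6 /C
Step 2: dL = 4.5e-6 * 186 * 1604
dL = 1.3425 um


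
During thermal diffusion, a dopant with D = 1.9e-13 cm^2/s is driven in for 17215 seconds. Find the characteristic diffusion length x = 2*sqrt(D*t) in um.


Step 1: Compute D*t = 1.9e-13 * 17215 = 3.27085e-09 cm^2
Step 2: sqrt(D*t) = 5.71913e-05 cm
Step 3: x = 2 * 5.71913e-05 cm = 1.143826e-04 cm
Step 4: Convert to um (1 cm = 1e4 um): x = 1.144 um


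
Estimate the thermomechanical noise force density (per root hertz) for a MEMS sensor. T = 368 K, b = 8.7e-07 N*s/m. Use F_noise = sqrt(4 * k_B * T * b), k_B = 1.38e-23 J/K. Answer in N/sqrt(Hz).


Step 1: Compute 4 * k_B * T * b
= 4 * 1.38e-23 * 368 * 8.7e-07
= 1.7673e-26 N^2/Hz
Step 2: F_noise = sqrt(1.7673e-26)
F_noise = 1.33e-13 N/sqrt(Hz)


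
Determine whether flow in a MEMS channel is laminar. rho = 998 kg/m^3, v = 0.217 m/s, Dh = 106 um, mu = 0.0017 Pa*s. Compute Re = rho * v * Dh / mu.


Step 1: Convert Dh to meters: Dh = 106e-6 m
Step 2: Re = rho * v * Dh / mu
Re = 998 * 0.217 * 106e-6 / 0.0017
Re = 13.504
Since Re = 13.504 is below ~2300, the flow is laminar.


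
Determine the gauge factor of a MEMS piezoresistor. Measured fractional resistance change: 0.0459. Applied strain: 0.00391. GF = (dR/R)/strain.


Step 1: Identify values.
dR/R = 0.0459, strain = 0.00391
Step 2: GF = (dR/R) / strain = 0.0459 / 0.00391
GF = 11.7


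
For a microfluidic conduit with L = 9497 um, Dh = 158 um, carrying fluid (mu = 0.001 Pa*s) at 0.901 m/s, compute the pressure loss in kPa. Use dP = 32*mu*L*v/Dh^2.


Step 1: Convert to SI: L = 9497e-6 m, Dh = 158e-6 m
Step 2: dP = 32 * 0.001 * 9497e-6 * 0.901 / (158e-6)^2
Step 3: dP = 10968.49 Pa
Step 4: Convert to kPa: dP = 10.97 kPa


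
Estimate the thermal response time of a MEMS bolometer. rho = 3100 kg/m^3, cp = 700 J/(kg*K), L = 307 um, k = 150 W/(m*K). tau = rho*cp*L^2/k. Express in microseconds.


Step 1: Convert L to m: L = 307e-6 m
Step 2: L^2 = (307e-6)^2 = 9.4249e-08 m^2
Step 3: tau = 3100 * 700 * 9.4249e-08 / 150 = 1.36346887e-03 s
Step 4: Convert to microseconds (multiply by 1e6).
tau = 1363.469 us


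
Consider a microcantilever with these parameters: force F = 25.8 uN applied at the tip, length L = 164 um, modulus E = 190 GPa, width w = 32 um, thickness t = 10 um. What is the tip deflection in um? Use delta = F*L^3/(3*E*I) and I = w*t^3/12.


Step 1: Calculate the second moment of area.
I = w * t^3 / 12 = 32 * 10^3 / 12 = 2666.6667 um^4
Step 2: Convert E to consistent units (1 GPa = 1000 uN/um^2).
E = 190 GPa = 190000 uN/um^2
Step 3: Calculate tip deflection.
delta = F * L^3 / (3 * E * I)
delta = 25.8 * 164^3 / (3 * 190000 * 2666.6667)
delta = 0.0749 um


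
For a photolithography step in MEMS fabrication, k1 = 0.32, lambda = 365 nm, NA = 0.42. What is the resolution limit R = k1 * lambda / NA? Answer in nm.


Step 1: Identify values: k1 = 0.32, lambda = 365 nm, NA = 0.42
Step 2: R = k1 * lambda / NA
R = 0.32 * 365 / 0.42
R = 278.1 nm


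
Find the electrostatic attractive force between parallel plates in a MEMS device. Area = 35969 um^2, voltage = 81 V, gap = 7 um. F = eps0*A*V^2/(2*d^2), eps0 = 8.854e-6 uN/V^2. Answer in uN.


Step 1: Identify parameters.
eps0 = 8.854e-6 uN/V^2, A = 35969 um^2, V = 81 V, d = 7 um
Step 2: Compute V^2 = 81^2 = 6561
Step 3: Compute d^2 = 7^2 = 49
Step 4: F = 0.5 * 8.854e-6 * 35969 * 6561 / 49
F = 21.321 uN


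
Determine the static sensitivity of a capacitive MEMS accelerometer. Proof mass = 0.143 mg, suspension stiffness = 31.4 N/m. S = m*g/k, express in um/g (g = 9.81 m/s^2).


Step 1: Convert mass: m = 0.143 mg = 1.43e-07 kg
Step 2: S = m * g / k = 1.43e-07 * 9.81 / 31.4
Step 3: S = 4.47e-08 m/g
Step 4: Convert to um/g: S = 0.045 um/g


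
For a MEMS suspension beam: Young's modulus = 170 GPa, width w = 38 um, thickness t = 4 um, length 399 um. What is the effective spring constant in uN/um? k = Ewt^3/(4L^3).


Step 1: Convert E to consistent units (1 GPa = 1000 uN/um^2).
E = 170 GPa = 170000 uN/um^2
Step 2: Compute t^3 = 4^3 = 64
Step 3: Compute L^3 = 399^3 = 63521199
Step 4: k = 170000 * 38 * 64 / (4 * 63521199)
k = 1.6272 uN/um


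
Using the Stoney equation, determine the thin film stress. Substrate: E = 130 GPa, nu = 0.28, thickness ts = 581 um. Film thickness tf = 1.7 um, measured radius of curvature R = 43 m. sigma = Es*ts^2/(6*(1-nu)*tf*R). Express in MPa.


Step 1: Compute numerator: Es * ts^2 = 130 * 581^2 = 43882930 (GPa*um^2)
Step 2: Compute denominator (R in um): 6*(1-nu)*tf*R = 6*0.72*1.7*43e6 = 315792000.0 (um^2)
Step 3: sigma (GPa) = 43882930 / 315792000.0 = 1.38961e-01 GPa
Step 4: Convert to MPa (x1000): sigma = 139.0 MPa


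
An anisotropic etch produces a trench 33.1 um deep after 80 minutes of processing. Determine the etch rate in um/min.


Step 1: Etch rate = depth / time
Step 2: rate = 33.1 / 80
rate = 0.414 um/min


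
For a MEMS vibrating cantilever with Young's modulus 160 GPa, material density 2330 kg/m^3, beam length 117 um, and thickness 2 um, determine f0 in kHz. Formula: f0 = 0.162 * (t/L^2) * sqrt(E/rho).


Step 1: Convert units to SI.
t_SI = 2e-6 m, L_SI = 117e-6 m
Step 2: Calculate sqrt(E/rho).
sqrt(160e9 / 2330) = 8286.71 m/s
Step 3: Compute f0.
f0 = 0.162 * 2e-6 / (117e-6)^2 * 8286.71 = 196135.1 Hz = 196.14 kHz


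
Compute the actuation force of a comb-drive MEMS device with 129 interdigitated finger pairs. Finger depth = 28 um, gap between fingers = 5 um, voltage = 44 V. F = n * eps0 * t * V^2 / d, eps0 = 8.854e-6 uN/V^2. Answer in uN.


Step 1: Parameters: n=129, eps0=8.854e-6 uN/V^2, t=28 um, V=44 V, d=5 um
Step 2: V^2 = 1936
Step 3: F = 129 * 8.854e-6 * 28 * 1936 / 5
F = 12.383 uN


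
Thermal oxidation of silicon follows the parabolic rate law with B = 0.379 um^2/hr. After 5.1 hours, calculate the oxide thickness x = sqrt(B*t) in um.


Step 1: Compute B*t = 0.379 * 5.1 = 1.9329
Step 2: x = sqrt(1.9329)
x = 1.39 um


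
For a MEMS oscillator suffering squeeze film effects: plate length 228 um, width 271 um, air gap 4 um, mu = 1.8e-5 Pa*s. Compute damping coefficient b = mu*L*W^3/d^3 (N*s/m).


Step 1: Convert to SI.
L = 228e-6 m, W = 271e-6 m, d = 4e-6 m
Step 2: W^3 = (271e-6)^3 = 1.99e-11 m^3
Step 3: d^3 = (4e-6)^3 = 6.40e-17 m^3
Step 4: b = 1.8e-5 * 228e-6 * 1.99e-11 / 6.40e-17
b = 1.28e-03 N*s/m


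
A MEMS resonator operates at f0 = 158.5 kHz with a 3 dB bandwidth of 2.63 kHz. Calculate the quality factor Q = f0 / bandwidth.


Step 1: Q = f0 / bandwidth
Step 2: Q = 158.5 / 2.63
Q = 60.3


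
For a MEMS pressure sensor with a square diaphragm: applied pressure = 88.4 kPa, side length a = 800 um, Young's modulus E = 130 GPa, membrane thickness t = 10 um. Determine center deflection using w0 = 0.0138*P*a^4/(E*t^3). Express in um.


Step 1: Convert pressure to compatible units (E is in GPa, so P in GPa).
P = 88.4 kPa = 88.4e-6 GPa
Step 2: Compute numerator: 0.0138 * P * a^4.
a^4 = 800^4 = 409600000000
numerator = 0.0138 * 88.4e-6 * 409600000000 = 4.996792e+05
Step 3: Compute denominator: E * t^3 = 130 * 10^3 = 130000
Step 4: w0 = numerator / denominator = 4.996792e+05 / 130000 = 3.8437 um


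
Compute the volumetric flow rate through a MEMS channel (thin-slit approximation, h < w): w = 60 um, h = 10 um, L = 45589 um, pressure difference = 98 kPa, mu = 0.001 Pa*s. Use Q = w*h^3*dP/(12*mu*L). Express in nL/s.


Step 1: Convert all dimensions to SI (meters).
w = 60e-6 m, h = 10e-6 m, L = 45589e-6 m, dP = 98e3 Pa
Step 2: Q = w * h^3 * dP / (12 * mu * L)
Q = 60e-6 * (10e-6)^3 * 98e3 / (12 * 0.001 * 45589e-6) = 1.074821e-11 m^3/s
Step 3: Convert Q from m^3/s to nL/s (1 m^3 = 1e12 nL, so multiply by 1e12).
Q = 10.748 nL/s


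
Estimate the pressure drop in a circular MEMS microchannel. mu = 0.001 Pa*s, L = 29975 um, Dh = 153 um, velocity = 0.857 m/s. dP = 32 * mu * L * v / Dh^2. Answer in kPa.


Step 1: Convert to SI: L = 29975e-6 m, Dh = 153e-6 m
Step 2: dP = 32 * 0.001 * 29975e-6 * 0.857 / (153e-6)^2
Step 3: dP = 35116.17 Pa
Step 4: Convert to kPa: dP = 35.12 kPa


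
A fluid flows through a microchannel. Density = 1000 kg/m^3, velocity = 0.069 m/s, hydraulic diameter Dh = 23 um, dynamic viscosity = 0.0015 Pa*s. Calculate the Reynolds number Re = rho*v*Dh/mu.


Step 1: Convert Dh to meters: Dh = 23e-6 m
Step 2: Re = rho * v * Dh / mu
Re = 1000 * 0.069 * 23e-6 / 0.0015
Re = 1.058


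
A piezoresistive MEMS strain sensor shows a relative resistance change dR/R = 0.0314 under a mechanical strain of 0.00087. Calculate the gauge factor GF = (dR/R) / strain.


Step 1: Identify values.
dR/R = 0.0314, strain = 0.00087
Step 2: GF = (dR/R) / strain = 0.0314 / 0.00087
GF = 36.1


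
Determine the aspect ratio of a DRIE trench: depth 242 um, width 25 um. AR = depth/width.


Step 1: AR = depth / width
Step 2: AR = 242 / 25
AR = 9.7


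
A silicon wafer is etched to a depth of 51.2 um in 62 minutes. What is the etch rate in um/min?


Step 1: Etch rate = depth / time
Step 2: rate = 51.2 / 62
rate = 0.826 um/min


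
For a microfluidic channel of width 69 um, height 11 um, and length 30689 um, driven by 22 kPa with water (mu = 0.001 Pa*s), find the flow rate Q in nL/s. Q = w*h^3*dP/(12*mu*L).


Step 1: Convert all dimensions to SI (meters).
w = 69e-6 m, h = 11e-6 m, L = 30689e-6 m, dP = 22e3 Pa
Step 2: Q = w * h^3 * dP / (12 * mu * L)
Q = 69e-6 * (11e-6)^3 * 22e3 / (12 * 0.001 * 30689e-6) = 5.48638e-12 m^3/s
Step 3: Convert Q from m^3/s to nL/s (1 m^3 = 1e12 nL, so multiply by 1e12).
Q = 5.486 nL/s


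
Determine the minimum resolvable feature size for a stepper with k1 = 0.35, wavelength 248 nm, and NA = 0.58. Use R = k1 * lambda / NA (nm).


Step 1: Identify values: k1 = 0.35, lambda = 248 nm, NA = 0.58
Step 2: R = k1 * lambda / NA
R = 0.35 * 248 / 0.58
R = 149.7 nm


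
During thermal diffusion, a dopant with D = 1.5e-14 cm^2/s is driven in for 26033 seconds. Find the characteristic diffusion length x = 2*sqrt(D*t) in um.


Step 1: Compute D*t = 1.5e-14 * 26033 = 3.90495e-10 cm^2
Step 2: sqrt(D*t) = 1.9761e-05 cm
Step 3: x = 2 * 1.9761e-05 cm = 3.9522e-05 cm
Step 4: Convert to um (1 cm = 1e4 um): x = 0.395 um


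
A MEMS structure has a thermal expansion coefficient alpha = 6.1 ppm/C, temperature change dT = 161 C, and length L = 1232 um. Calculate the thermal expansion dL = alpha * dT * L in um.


Step 1: Convert CTE: alpha = 6.1 ppm/C = 6.1e-6 /C
Step 2: dL = 6.1e-6 * 161 * 1232
dL = 1.2099 um


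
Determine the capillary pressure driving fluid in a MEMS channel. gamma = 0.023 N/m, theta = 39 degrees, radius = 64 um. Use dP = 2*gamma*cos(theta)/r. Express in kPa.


Step 1: cos(39 deg) = 0.7771
Step 2: Convert r to m: r = 64e-6 m
Step 3: dP = 2 * 0.023 * 0.7771 / 64e-6 = 558.5 Pa
Step 4: Convert Pa to kPa (divide by 1000).
dP = 0.56 kPa


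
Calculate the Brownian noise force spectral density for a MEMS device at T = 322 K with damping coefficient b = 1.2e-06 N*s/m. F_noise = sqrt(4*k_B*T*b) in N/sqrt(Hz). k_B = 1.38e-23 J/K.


Step 1: Compute 4 * k_B * T * b
= 4 * 1.38e-23 * 322 * 1.2e-06
= 2.1329e-26 N^2/Hz
Step 2: F_noise = sqrt(2.1329e-26)
F_noise = 1.46e-13 N/sqrt(Hz)


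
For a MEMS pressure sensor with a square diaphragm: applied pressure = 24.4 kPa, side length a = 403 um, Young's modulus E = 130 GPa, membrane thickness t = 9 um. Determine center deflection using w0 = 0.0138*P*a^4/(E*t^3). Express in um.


Step 1: Convert pressure to compatible units (E is in GPa, so P in GPa).
P = 24.4 kPa = 24.4e-6 GPa
Step 2: Compute numerator: 0.0138 * P * a^4.
a^4 = 403^4 = 26376683281
numerator = 0.0138 * 24.4e-6 * 26376683281 = 8.8816e+03
Step 3: Compute denominator: E * t^3 = 130 * 9^3 = 94770
Step 4: w0 = numerator / denominator = 8.8816e+03 / 94770 = 0.0937 um
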